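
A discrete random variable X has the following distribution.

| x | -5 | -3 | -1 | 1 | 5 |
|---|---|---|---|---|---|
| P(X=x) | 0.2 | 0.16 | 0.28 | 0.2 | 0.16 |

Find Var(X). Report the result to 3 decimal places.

10.342

E[X] = (-5)(0.2) + (-3)(0.16) + (-1)(0.28) + (1)(0.2) + (5)(0.16) = -0.76
E[X²] = (-5)²(0.2) + (-3)²(0.16) + (-1)²(0.28) + (1)²(0.2) + (5)²(0.16) = 10.92
Var(X) = E[X²] − (E[X])² = 10.92 − (-0.76)² = 10.3424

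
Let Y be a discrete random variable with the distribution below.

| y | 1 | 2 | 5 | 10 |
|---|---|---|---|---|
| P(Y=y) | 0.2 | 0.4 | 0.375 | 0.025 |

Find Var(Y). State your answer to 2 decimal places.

3.91

E[Y] = (1)(0.2) + (2)(0.4) + (5)(0.375) + (10)(0.025) = 3.125
E[Y²] = (1)²(0.2) + (2)²(0.4) + (5)²(0.375) + (10)²(0.025) = 13.675
Var(Y) = E[Y²] − (E[Y])² = 13.675 − (3.125)² = 3.909375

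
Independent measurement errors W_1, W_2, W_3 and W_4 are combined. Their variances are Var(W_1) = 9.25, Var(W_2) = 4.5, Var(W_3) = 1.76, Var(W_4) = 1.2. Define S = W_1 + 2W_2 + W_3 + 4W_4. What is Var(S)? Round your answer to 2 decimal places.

48.21

By independence, Var(S) = (1)²Var(W_1) + (2)²Var(W_2) + (1)²Var(W_3) + (4)²Var(W_4)
= (1)²·9.25 + (2)²·4.5 + (1)²·1.76 + (4)²·1.2 = 48.21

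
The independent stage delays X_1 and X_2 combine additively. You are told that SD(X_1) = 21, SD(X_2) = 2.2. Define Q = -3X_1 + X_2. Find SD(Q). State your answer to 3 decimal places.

Var(X_1) = 441, Var(X_2) = 4.84
By independence, Var(Q) = (-3)²Var(X_1) + (1)²Var(X_2)
= (-3)²·441 + (1)²·4.84 = 3973.84
SD(Q) = √3973.84 ≈ 63.038

63.038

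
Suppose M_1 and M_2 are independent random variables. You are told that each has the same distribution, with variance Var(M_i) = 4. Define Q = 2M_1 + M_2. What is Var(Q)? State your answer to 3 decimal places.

20.000

By independence, Var(Q) = (2)²Var(M_1) + (1)²Var(M_2)
= (2)²·4 + (1)²·4 = 20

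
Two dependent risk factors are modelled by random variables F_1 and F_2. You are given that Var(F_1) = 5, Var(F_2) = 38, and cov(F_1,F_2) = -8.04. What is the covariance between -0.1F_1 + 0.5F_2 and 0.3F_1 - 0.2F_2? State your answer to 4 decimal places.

cov(-0.1F_1 + 0.5F_2, 0.3F_1 - 0.2F_2) = (-0.1)(0.3)Var(F_1) + (0.5)(-0.2)Var(F_2) + [(-0.1)(-0.2) + (0.5)(0.3)]cov(F_1,F_2)
= -0.03·5 + -0.1·38 + 0.17·-8.04 = -5.3168

-5.3168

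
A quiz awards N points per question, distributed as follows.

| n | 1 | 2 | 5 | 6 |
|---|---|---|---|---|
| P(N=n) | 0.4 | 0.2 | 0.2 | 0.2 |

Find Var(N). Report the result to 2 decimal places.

4.40

E[N] = (1)(0.4) + (2)(0.2) + (5)(0.2) + (6)(0.2) = 3
E[N²] = (1)²(0.4) + (2)²(0.2) + (5)²(0.2) + (6)²(0.2) = 13.4
Var(N) = E[N²] − (E[N])² = 13.4 − (3)² = 4.4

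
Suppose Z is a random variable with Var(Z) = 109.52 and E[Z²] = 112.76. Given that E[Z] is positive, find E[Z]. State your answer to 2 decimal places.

(E[Z])² = E[Z²] − Var(Z) = 112.76 − 109.52 = 3.24
E[Z] = √3.24 = 1.8

1.80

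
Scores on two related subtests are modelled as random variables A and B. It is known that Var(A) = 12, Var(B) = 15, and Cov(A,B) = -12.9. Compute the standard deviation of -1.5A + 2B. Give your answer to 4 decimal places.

Var(-1.5A + 2B) = (-1.5)²·Var(A) + (2)²·Var(B) + 2·(-1.5)·(2)·Cov(A,B)
= 2.25·12 + 4·15 + -6·-12.9 = 164.4
SD(-1.5A + 2B) = √164.4 ≈ 12.8219

12.8219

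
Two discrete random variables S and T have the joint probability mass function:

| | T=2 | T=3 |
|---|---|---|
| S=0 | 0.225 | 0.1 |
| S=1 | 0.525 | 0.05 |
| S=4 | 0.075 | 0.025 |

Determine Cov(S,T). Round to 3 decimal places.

-0.021

E[S] = 0.975,  E[T] = 2.175
E[ST] = 2.1
Cov(S,T) = E[ST] − E[S]E[T] = 2.1 − (0.975)(2.175) = -0.020625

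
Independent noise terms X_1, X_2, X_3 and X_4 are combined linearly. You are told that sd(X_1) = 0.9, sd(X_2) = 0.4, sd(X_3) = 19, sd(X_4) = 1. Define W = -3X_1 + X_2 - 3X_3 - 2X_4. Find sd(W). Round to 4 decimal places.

57.1004

Var(X_1) = 0.81, Var(X_2) = 0.16, Var(X_3) = 361, Var(X_4) = 1
By independence, Var(W) = (-3)²Var(X_1) + (1)²Var(X_2) + (-3)²Var(X_3) + (-2)²Var(X_4)
= (-3)²·0.81 + (1)²·0.16 + (-3)²·361 + (-2)²·1 = 3260.45
sd(W) = √3260.45 ≈ 57.1004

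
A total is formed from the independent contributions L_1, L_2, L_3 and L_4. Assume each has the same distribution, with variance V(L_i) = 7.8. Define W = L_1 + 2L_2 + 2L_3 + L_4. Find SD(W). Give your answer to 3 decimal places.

By independence, V(W) = (1)²V(L_1) + (2)²V(L_2) + (2)²V(L_3) + (1)²V(L_4)
= (1)²·7.8 + (2)²·7.8 + (2)²·7.8 + (1)²·7.8 = 78
SD(W) = √78 ≈ 8.832

8.832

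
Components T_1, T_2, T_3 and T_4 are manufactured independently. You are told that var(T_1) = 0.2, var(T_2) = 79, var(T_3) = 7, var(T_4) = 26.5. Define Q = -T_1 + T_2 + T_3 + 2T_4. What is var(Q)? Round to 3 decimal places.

By independence, var(Q) = (-1)²var(T_1) + (1)²var(T_2) + (1)²var(T_3) + (2)²var(T_4)
= (-1)²·0.2 + (1)²·79 + (1)²·7 + (2)²·26.5 = 192.2

192.200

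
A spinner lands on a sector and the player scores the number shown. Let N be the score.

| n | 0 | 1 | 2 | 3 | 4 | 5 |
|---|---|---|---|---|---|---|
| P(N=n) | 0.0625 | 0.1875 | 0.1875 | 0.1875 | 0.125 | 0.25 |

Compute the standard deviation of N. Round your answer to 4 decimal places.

1.6154

E[N] = (0)(0.0625) + (1)(0.1875) + (2)(0.1875) + (3)(0.1875) + (4)(0.125) + (5)(0.25) = 2.875
E[N²] = (0)²(0.0625) + (1)²(0.1875) + (2)²(0.1875) + (3)²(0.1875) + (4)²(0.125) + (5)²(0.25) = 10.875
Var(N) = E[N²] − (E[N])² = 10.875 − (2.875)² = 2.609375
SD(N) = √2.609375 ≈ 1.6154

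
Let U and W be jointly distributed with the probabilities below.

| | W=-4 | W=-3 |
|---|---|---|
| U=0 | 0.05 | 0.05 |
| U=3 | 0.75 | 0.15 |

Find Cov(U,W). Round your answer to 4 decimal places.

E[U] = 2.7,  E[W] = -3.8
E[UW] = -10.35
Cov(U,W) = E[UW] − E[U]E[W] = -10.35 − (2.7)(-3.8) = -0.09

-0.0900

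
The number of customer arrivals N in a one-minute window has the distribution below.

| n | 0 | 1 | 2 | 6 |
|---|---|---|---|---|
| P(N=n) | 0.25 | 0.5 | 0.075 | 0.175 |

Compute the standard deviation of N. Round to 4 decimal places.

2.0518

E[N] = (0)(0.25) + (1)(0.5) + (2)(0.075) + (6)(0.175) = 1.7
E[N²] = (0)²(0.25) + (1)²(0.5) + (2)²(0.075) + (6)²(0.175) = 7.1
Var(N) = E[N²] − (E[N])² = 7.1 − (1.7)² = 4.21
SD(N) = √4.21 ≈ 2.0518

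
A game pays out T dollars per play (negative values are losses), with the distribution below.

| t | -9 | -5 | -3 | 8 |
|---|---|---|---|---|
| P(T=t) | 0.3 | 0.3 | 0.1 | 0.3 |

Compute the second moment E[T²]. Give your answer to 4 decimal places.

E[T²] = (-9)²(0.3) + (-5)²(0.3) + (-3)²(0.1) + (8)²(0.3) = 51.9

51.9000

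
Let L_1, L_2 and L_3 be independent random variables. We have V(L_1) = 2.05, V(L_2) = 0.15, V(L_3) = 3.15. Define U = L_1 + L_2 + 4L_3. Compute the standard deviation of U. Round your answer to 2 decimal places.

7.25

By independence, V(U) = (1)²V(L_1) + (1)²V(L_2) + (4)²V(L_3)
= (1)²·2.05 + (1)²·0.15 + (4)²·3.15 = 52.6
σ(U) = √52.6 ≈ 7.25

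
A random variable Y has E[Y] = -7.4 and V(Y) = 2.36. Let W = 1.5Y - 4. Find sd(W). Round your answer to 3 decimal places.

V(1.5Y - 4) = (1.5)²·2.36 = 5.31
sd(W) = √5.31 ≈ 2.304

2.304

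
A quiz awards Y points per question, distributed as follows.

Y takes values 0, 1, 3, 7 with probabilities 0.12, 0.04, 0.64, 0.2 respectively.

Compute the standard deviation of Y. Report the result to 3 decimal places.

E[Y] = (0)(0.12) + (1)(0.04) + (3)(0.64) + (7)(0.2) = 3.36
E[Y²] = (0)²(0.12) + (1)²(0.04) + (3)²(0.64) + (7)²(0.2) = 15.6
Var(Y) = E[Y²] − (E[Y])² = 15.6 − (3.36)² = 4.3104
σ(Y) = √4.3104 ≈ 2.076

2.076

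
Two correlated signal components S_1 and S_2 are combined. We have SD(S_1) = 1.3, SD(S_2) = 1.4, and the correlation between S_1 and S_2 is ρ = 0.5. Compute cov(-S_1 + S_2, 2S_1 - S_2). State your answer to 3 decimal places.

Var(S_1) = (1.3)² = 1.69;  Var(S_2) = (1.4)² = 1.96
cov(S_1,S_2) = ρ·SD(S_1)·SD(S_2) = 0.5·1.3·1.4 = 0.91
cov(-S_1 + S_2, 2S_1 - S_2) = (-1)(2)Var(S_1) + (1)(-1)Var(S_2) + [(-1)(-1) + (1)(2)]cov(S_1,S_2)
= -2·1.69 + -1·1.96 + 3·0.91 = -2.61

-2.610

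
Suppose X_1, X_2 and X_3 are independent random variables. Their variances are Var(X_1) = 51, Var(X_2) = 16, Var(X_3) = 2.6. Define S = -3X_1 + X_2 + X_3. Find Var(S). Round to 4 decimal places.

477.6000

By independence, Var(S) = (-3)²Var(X_1) + (1)²Var(X_2) + (1)²Var(X_3)
= (-3)²·51 + (1)²·16 + (1)²·2.6 = 477.6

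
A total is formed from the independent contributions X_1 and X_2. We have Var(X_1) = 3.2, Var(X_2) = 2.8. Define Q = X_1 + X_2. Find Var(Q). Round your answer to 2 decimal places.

6.00

By independence, Var(Q) = (1)²Var(X_1) + (1)²Var(X_2)
= (1)²·3.2 + (1)²·2.8 = 6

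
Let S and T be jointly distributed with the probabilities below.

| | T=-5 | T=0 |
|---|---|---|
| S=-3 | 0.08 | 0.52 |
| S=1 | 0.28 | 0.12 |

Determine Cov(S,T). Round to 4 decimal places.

-2.7200

E[S] = -1.4,  E[T] = -1.8
E[ST] = -0.2
Cov(S,T) = E[ST] − E[S]E[T] = -0.2 − (-1.4)(-1.8) = -2.72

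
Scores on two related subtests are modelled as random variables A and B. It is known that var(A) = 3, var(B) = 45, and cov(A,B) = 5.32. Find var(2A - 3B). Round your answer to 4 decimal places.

353.1600

var(2A - 3B) = (2)²·var(A) + (-3)²·var(B) + 2·(2)·(-3)·cov(A,B)
= 4·3 + 9·45 + -12·5.32 = 353.16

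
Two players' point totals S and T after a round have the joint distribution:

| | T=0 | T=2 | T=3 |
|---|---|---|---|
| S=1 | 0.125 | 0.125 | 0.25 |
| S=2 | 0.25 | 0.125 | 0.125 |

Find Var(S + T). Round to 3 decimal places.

E[S] = 1.5,  E[T] = 1.625,  E[ST] = 2.25
Var(S) = 2.5 − (1.5)² = 0.25;  Var(T) = 4.375 − (1.625)² = 1.734375
Cov(S,T) = 2.25 − (1.5)(1.625) = -0.1875
Var(S + T) = (1)²·0.25 + (1)²·1.734375 + 2·(1)·(1)·-0.1875 = 1.609375

1.609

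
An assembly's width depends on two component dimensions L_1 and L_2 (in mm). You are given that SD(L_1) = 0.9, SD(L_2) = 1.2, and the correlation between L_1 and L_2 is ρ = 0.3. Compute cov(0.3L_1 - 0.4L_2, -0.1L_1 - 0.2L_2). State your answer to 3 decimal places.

Var(L_1) = (0.9)² = 0.81;  Var(L_2) = (1.2)² = 1.44
cov(L_1,L_2) = ρ·SD(L_1)·SD(L_2) = 0.3·0.9·1.2 = 0.324
cov(0.3L_1 - 0.4L_2, -0.1L_1 - 0.2L_2) = (0.3)(-0.1)Var(L_1) + (-0.4)(-0.2)Var(L_2) + [(0.3)(-0.2) + (-0.4)(-0.1)]cov(L_1,L_2)
= -0.03·0.81 + 0.08·1.44 + -0.02·0.324 = 0.08442

0.084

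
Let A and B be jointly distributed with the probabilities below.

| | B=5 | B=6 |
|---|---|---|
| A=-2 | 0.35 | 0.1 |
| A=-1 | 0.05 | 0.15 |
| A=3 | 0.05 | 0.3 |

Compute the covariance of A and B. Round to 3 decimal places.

E[A] = -0.05,  E[B] = 5.55
E[AB] = 0.3
Cov(A,B) = E[AB] − E[A]E[B] = 0.3 − (-0.05)(5.55) = 0.5775

0.578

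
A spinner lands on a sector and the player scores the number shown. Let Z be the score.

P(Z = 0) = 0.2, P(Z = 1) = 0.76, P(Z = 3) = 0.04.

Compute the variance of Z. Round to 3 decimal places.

E[Z] = (0)(0.2) + (1)(0.76) + (3)(0.04) = 0.88
E[Z²] = (0)²(0.2) + (1)²(0.76) + (3)²(0.04) = 1.12
V(Z) = E[Z²] − (E[Z])² = 1.12 − (0.88)² = 0.3456

0.346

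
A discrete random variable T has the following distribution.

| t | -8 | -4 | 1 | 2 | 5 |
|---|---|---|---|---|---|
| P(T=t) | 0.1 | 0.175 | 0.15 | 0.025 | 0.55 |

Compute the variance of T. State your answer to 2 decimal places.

21.10

E[T] = (-8)(0.1) + (-4)(0.175) + (1)(0.15) + (2)(0.025) + (5)(0.55) = 1.45
E[T²] = (-8)²(0.1) + (-4)²(0.175) + (1)²(0.15) + (2)²(0.025) + (5)²(0.55) = 23.2
Var(T) = E[T²] − (E[T])² = 23.2 − (1.45)² = 21.0975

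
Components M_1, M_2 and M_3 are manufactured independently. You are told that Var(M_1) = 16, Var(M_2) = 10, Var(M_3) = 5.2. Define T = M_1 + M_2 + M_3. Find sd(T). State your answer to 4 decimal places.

5.5857

By independence, Var(T) = (1)²Var(M_1) + (1)²Var(M_2) + (1)²Var(M_3)
= (1)²·16 + (1)²·10 + (1)²·5.2 = 31.2
sd(T) = √31.2 ≈ 5.5857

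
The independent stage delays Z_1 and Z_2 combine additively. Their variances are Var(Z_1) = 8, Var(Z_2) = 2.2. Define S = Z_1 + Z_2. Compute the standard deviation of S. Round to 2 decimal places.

3.19

By independence, Var(S) = (1)²Var(Z_1) + (1)²Var(Z_2)
= (1)²·8 + (1)²·2.2 = 10.2
sd(S) = √10.2 ≈ 3.19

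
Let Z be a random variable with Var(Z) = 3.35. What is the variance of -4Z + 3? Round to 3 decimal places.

Var(-4Z + 3) = (-4)²·Var(Z) = 16·3.35 = 53.6

53.600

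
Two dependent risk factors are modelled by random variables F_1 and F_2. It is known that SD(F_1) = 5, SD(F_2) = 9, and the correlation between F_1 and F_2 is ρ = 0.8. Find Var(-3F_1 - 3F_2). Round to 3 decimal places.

1602.000

Var(F_1) = (5)² = 25;  Var(F_2) = (9)² = 81
Cov(F_1,F_2) = ρ·SD(F_1)·SD(F_2) = 0.8·5·9 = 36
Var(-3F_1 - 3F_2) = (-3)²·Var(F_1) + (-3)²·Var(F_2) + 2·(-3)·(-3)·Cov(F_1,F_2)
= 9·25 + 9·81 + 18·36 = 1602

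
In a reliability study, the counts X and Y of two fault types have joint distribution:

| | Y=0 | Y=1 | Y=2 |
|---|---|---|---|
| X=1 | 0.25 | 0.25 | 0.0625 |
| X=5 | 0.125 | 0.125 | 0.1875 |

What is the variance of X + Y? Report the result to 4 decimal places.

5.4844

E[X] = 2.75,  E[Y] = 0.875,  E[XY] = 2.875
V(X) = 11.5 − (2.75)² = 3.9375;  V(Y) = 1.375 − (0.875)² = 0.609375
Cov(X,Y) = 2.875 − (2.75)(0.875) = 0.46875
V(X + Y) = (1)²·3.9375 + (1)²·0.609375 + 2·(1)·(1)·0.46875 = 5.484375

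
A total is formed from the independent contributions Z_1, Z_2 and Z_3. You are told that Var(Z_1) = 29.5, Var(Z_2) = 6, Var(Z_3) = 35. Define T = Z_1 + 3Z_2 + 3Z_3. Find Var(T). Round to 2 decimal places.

398.50

By independence, Var(T) = (1)²Var(Z_1) + (3)²Var(Z_2) + (3)²Var(Z_3)
= (1)²·29.5 + (3)²·6 + (3)²·35 = 398.5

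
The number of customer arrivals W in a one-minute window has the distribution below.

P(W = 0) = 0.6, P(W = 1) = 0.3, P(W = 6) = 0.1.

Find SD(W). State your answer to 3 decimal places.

E[W] = (0)(0.6) + (1)(0.3) + (6)(0.1) = 0.9
E[W²] = (0)²(0.6) + (1)²(0.3) + (6)²(0.1) = 3.9
Var(W) = E[W²] − (E[W])² = 3.9 − (0.9)² = 3.09
SD(W) = √3.09 ≈ 1.758

1.758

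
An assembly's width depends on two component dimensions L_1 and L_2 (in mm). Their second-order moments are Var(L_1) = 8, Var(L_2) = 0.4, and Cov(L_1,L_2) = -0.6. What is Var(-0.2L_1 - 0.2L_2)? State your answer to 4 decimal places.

Var(-0.2L_1 - 0.2L_2) = (-0.2)²·Var(L_1) + (-0.2)²·Var(L_2) + 2·(-0.2)·(-0.2)·Cov(L_1,L_2)
= 0.04·8 + 0.04·0.4 + 0.08·-0.6 = 0.288

0.2880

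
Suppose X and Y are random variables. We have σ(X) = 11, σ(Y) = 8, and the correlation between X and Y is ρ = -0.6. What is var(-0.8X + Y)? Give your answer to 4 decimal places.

var(X) = (11)² = 121;  var(Y) = (8)² = 64
Cov(X,Y) = ρ·σ(X)·σ(Y) = -0.6·11·8 = -52.8
var(-0.8X + Y) = (-0.8)²·var(X) + (1)²·var(Y) + 2·(-0.8)·(1)·Cov(X,Y)
= 0.64·121 + 1·64 + -1.6·-52.8 = 225.92

225.9200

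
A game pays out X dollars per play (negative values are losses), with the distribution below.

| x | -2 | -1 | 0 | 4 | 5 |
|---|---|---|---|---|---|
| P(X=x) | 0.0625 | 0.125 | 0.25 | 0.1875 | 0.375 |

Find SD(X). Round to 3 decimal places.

2.666

E[X] = (-2)(0.0625) + (-1)(0.125) + (0)(0.25) + (4)(0.1875) + (5)(0.375) = 2.375
E[X²] = (-2)²(0.0625) + (-1)²(0.125) + (0)²(0.25) + (4)²(0.1875) + (5)²(0.375) = 12.75
Var(X) = E[X²] − (E[X])² = 12.75 − (2.375)² = 7.109375
SD(X) = √7.109375 ≈ 2.666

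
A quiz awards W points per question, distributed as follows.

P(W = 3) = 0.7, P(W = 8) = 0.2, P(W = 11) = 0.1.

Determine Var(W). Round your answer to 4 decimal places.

E[W] = (3)(0.7) + (8)(0.2) + (11)(0.1) = 4.8
E[W²] = (3)²(0.7) + (8)²(0.2) + (11)²(0.1) = 31.2
Var(W) = E[W²] − (E[W])² = 31.2 − (4.8)² = 8.16

8.1600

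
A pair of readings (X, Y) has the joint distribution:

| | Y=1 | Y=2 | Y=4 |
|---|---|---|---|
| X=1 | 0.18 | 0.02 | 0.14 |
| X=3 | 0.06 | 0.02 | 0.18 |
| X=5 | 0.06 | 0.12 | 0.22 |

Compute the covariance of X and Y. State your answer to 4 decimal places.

E[X] = 3.12,  E[Y] = 2.78
E[XY] = 9.14
Cov(X,Y) = E[XY] − E[X]E[Y] = 9.14 − (3.12)(2.78) = 0.4664

0.4664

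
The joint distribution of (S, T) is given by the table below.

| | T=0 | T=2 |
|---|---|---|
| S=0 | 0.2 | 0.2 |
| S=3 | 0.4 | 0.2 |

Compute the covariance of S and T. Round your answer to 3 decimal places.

-0.240

E[S] = 1.8,  E[T] = 0.8
E[ST] = 1.2
cov(S,T) = E[ST] − E[S]E[T] = 1.2 − (1.8)(0.8) = -0.24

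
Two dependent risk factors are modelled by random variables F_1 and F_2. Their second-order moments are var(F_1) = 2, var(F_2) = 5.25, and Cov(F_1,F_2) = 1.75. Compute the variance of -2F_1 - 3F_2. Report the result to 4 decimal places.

var(-2F_1 - 3F_2) = (-2)²·var(F_1) + (-3)²·var(F_2) + 2·(-2)·(-3)·Cov(F_1,F_2)
= 4·2 + 9·5.25 + 12·1.75 = 76.25

76.2500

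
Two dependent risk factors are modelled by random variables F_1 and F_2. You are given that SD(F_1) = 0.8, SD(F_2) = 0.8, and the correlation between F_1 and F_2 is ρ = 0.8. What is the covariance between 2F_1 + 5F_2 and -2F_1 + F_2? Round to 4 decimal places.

Var(F_1) = (0.8)² = 0.64;  Var(F_2) = (0.8)² = 0.64
Cov(F_1,F_2) = ρ·SD(F_1)·SD(F_2) = 0.8·0.8·0.8 = 0.512
Cov(2F_1 + 5F_2, -2F_1 + F_2) = (2)(-2)Var(F_1) + (5)(1)Var(F_2) + [(2)(1) + (5)(-2)]Cov(F_1,F_2)
= -4·0.64 + 5·0.64 + -8·0.512 = -3.456

-3.4560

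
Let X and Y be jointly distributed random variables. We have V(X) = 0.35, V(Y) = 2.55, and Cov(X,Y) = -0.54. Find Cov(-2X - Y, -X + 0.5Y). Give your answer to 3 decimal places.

Cov(-2X - Y, -X + 0.5Y) = (-2)(-1)V(X) + (-1)(0.5)V(Y) + [(-2)(0.5) + (-1)(-1)]Cov(X,Y)
= 2·0.35 + -0.5·2.55 + 0·-0.54 = -0.575

-0.575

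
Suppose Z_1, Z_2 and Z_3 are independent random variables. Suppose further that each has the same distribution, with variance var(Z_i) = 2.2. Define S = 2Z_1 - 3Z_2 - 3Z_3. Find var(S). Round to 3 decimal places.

48.400

By independence, var(S) = (2)²var(Z_1) + (-3)²var(Z_2) + (-3)²var(Z_3)
= (2)²·2.2 + (-3)²·2.2 + (-3)²·2.2 = 48.4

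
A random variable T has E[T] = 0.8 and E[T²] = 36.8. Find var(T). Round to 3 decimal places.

var(T) = 36.8 − (0.8)² = 36.16

36.160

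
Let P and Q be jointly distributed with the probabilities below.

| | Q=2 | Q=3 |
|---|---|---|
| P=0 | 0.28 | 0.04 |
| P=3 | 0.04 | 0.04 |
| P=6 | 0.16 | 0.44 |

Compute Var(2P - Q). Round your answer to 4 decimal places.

E[P] = 3.84,  E[Q] = 2.52,  E[PQ] = 10.44
Var(P) = 22.32 − (3.84)² = 7.5744;  Var(Q) = 6.6 − (2.52)² = 0.2496
Cov(P,Q) = 10.44 − (3.84)(2.52) = 0.7632
Var(2P - Q) = (2)²·7.5744 + (-1)²·0.2496 + 2·(2)·(-1)·0.7632 = 27.4944

27.4944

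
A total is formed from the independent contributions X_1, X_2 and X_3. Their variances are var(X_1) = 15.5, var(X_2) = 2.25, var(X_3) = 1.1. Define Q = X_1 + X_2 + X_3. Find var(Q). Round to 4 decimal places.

By independence, var(Q) = (1)²var(X_1) + (1)²var(X_2) + (1)²var(X_3)
= (1)²·15.5 + (1)²·2.25 + (1)²·1.1 = 18.85

18.8500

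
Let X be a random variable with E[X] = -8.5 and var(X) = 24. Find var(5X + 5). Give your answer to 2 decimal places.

var(5X + 5) = (5)²·var(X) = 25·24 = 600

600.00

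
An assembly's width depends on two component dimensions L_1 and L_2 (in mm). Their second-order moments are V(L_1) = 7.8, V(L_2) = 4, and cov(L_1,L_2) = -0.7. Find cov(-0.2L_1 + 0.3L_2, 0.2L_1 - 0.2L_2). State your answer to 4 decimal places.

-0.6220

cov(-0.2L_1 + 0.3L_2, 0.2L_1 - 0.2L_2) = (-0.2)(0.2)V(L_1) + (0.3)(-0.2)V(L_2) + [(-0.2)(-0.2) + (0.3)(0.2)]cov(L_1,L_2)
= -0.04·7.8 + -0.06·4 + 0.1·-0.7 = -0.622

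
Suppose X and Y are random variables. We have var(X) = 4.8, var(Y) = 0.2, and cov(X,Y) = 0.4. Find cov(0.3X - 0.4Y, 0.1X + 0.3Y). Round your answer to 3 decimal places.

0.140

cov(0.3X - 0.4Y, 0.1X + 0.3Y) = (0.3)(0.1)var(X) + (-0.4)(0.3)var(Y) + [(0.3)(0.3) + (-0.4)(0.1)]cov(X,Y)
= 0.03·4.8 + -0.12·0.2 + 0.05·0.4 = 0.14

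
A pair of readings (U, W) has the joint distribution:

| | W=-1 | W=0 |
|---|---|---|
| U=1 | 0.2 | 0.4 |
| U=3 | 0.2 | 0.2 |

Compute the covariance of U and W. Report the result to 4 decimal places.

E[U] = 1.8,  E[W] = -0.4
E[UW] = -0.8
cov(U,W) = E[UW] − E[U]E[W] = -0.8 − (1.8)(-0.4) = -0.08

-0.0800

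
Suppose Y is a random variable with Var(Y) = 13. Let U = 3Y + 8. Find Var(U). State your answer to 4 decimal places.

117.0000

Var(3Y + 8) = (3)²·Var(Y) = 9·13 = 117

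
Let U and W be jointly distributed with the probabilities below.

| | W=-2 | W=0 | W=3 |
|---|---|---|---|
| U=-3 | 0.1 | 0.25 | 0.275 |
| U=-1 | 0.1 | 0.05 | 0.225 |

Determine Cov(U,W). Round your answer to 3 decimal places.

0.125

E[U] = -2.25,  E[W] = 1.1
E[UW] = -2.35
Cov(U,W) = E[UW] − E[U]E[W] = -2.35 − (-2.25)(1.1) = 0.125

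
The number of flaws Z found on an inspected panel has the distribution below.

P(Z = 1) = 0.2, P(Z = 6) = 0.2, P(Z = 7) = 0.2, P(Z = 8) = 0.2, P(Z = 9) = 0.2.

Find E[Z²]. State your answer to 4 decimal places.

46.2000

E[Z²] = (1)²(0.2) + (6)²(0.2) + (7)²(0.2) + (8)²(0.2) + (9)²(0.2) = 46.2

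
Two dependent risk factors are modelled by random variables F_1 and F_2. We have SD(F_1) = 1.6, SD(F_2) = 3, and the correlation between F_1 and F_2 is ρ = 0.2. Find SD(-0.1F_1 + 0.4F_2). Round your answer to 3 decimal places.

var(F_1) = (1.6)² = 2.56;  var(F_2) = (3)² = 9
cov(F_1,F_2) = ρ·SD(F_1)·SD(F_2) = 0.2·1.6·3 = 0.96
var(-0.1F_1 + 0.4F_2) = (-0.1)²·var(F_1) + (0.4)²·var(F_2) + 2·(-0.1)·(0.4)·cov(F_1,F_2)
= 0.01·2.56 + 0.16·9 + -0.08·0.96 = 1.3888
SD(-0.1F_1 + 0.4F_2) = √1.3888 ≈ 1.178

1.178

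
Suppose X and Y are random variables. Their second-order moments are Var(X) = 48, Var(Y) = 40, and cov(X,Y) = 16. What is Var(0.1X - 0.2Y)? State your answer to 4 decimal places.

1.4400

Var(0.1X - 0.2Y) = (0.1)²·Var(X) + (-0.2)²·Var(Y) + 2·(0.1)·(-0.2)·cov(X,Y)
= 0.01·48 + 0.04·40 + -0.04·16 = 1.44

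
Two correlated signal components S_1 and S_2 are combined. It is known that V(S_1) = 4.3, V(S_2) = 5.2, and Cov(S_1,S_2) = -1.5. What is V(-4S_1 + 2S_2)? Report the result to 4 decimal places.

113.6000

V(-4S_1 + 2S_2) = (-4)²·V(S_1) + (2)²·V(S_2) + 2·(-4)·(2)·Cov(S_1,S_2)
= 16·4.3 + 4·5.2 + -16·-1.5 = 113.6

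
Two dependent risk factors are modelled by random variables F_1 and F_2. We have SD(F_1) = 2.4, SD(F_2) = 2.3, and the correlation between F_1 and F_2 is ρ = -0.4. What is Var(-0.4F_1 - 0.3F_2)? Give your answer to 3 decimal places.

Var(F_1) = (2.4)² = 5.76;  Var(F_2) = (2.3)² = 5.29
cov(F_1,F_2) = ρ·SD(F_1)·SD(F_2) = -0.4·2.4·2.3 = -2.208
Var(-0.4F_1 - 0.3F_2) = (-0.4)²·Var(F_1) + (-0.3)²·Var(F_2) + 2·(-0.4)·(-0.3)·cov(F_1,F_2)
= 0.16·5.76 + 0.09·5.29 + 0.24·-2.208 = 0.86778

0.868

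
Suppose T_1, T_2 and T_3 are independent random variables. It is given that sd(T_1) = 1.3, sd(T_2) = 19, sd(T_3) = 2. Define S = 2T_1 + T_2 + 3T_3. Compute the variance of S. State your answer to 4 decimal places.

Var(T_1) = 1.69, Var(T_2) = 361, Var(T_3) = 4
By independence, Var(S) = (2)²Var(T_1) + (1)²Var(T_2) + (3)²Var(T_3)
= (2)²·1.69 + (1)²·361 + (3)²·4 = 403.76

403.7600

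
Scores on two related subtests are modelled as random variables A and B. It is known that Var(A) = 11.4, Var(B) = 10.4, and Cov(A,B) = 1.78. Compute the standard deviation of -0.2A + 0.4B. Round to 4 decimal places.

Var(-0.2A + 0.4B) = (-0.2)²·Var(A) + (0.4)²·Var(B) + 2·(-0.2)·(0.4)·Cov(A,B)
= 0.04·11.4 + 0.16·10.4 + -0.16·1.78 = 1.8352
σ(-0.2A + 0.4B) = √1.8352 ≈ 1.3547

1.3547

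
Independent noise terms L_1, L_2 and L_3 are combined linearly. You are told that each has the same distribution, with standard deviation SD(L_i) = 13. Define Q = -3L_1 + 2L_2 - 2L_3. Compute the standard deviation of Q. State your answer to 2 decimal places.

53.60

V(L_i) = (13)² = 169
By independence, V(Q) = (-3)²V(L_1) + (2)²V(L_2) + (-2)²V(L_3)
= (-3)²·169 + (2)²·169 + (-2)²·169 = 2873
SD(Q) = √2873 ≈ 53.60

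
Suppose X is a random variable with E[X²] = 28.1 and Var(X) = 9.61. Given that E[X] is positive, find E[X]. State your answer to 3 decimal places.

4.300

(E[X])² = E[X²] − Var(X) = 28.1 − 9.61 = 18.49
E[X] = √18.49 = 4.3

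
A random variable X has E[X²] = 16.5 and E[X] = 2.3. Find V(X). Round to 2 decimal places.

11.21

V(X) = 16.5 − (2.3)² = 11.21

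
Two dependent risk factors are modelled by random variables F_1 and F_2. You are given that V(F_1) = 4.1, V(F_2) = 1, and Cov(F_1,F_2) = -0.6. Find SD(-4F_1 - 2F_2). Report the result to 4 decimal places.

V(-4F_1 - 2F_2) = (-4)²·V(F_1) + (-2)²·V(F_2) + 2·(-4)·(-2)·Cov(F_1,F_2)
= 16·4.1 + 4·1 + 16·-0.6 = 60
SD(-4F_1 - 2F_2) = √60 ≈ 7.7460

7.7460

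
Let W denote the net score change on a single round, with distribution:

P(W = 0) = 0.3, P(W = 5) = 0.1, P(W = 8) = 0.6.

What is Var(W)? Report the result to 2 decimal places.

E[W] = (0)(0.3) + (5)(0.1) + (8)(0.6) = 5.3
E[W²] = (0)²(0.3) + (5)²(0.1) + (8)²(0.6) = 40.9
Var(W) = E[W²] − (E[W])² = 40.9 − (5.3)² = 12.81

12.81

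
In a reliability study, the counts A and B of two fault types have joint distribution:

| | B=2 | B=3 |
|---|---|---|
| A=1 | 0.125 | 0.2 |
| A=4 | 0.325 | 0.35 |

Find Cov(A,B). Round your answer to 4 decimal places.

E[A] = 3.025,  E[B] = 2.55
E[AB] = 7.65
Cov(A,B) = E[AB] − E[A]E[B] = 7.65 − (3.025)(2.55) = -0.06375

-0.0638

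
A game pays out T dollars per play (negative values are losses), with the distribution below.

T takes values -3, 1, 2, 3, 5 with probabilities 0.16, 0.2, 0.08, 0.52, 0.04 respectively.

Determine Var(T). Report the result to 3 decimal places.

4.950

E[T] = (-3)(0.16) + (1)(0.2) + (2)(0.08) + (3)(0.52) + (5)(0.04) = 1.64
E[T²] = (-3)²(0.16) + (1)²(0.2) + (2)²(0.08) + (3)²(0.52) + (5)²(0.04) = 7.64
Var(T) = E[T²] − (E[T])² = 7.64 − (1.64)² = 4.9504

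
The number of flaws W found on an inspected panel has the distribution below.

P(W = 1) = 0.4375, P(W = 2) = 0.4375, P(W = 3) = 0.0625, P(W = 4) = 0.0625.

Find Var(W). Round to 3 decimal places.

0.688

E[W] = (1)(0.4375) + (2)(0.4375) + (3)(0.0625) + (4)(0.0625) = 1.75
E[W²] = (1)²(0.4375) + (2)²(0.4375) + (3)²(0.0625) + (4)²(0.0625) = 3.75
Var(W) = E[W²] − (E[W])² = 3.75 − (1.75)² = 0.6875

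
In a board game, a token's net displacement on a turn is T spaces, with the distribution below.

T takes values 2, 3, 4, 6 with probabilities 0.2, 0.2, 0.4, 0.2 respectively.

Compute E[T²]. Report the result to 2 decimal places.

16.20

E[T²] = (2)²(0.2) + (3)²(0.2) + (4)²(0.4) + (6)²(0.2) = 16.2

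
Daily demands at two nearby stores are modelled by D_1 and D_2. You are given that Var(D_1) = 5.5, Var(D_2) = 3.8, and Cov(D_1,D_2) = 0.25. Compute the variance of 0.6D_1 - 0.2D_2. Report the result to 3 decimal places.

2.072

Var(0.6D_1 - 0.2D_2) = (0.6)²·Var(D_1) + (-0.2)²·Var(D_2) + 2·(0.6)·(-0.2)·Cov(D_1,D_2)
= 0.36·5.5 + 0.04·3.8 + -0.24·0.25 = 2.072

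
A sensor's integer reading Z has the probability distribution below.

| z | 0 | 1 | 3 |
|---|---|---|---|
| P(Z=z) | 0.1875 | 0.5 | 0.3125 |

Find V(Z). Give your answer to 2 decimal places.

E[Z] = (0)(0.1875) + (1)(0.5) + (3)(0.3125) = 1.4375
E[Z²] = (0)²(0.1875) + (1)²(0.5) + (3)²(0.3125) = 3.3125
V(Z) = E[Z²] − (E[Z])² = 3.3125 − (1.4375)² = 1.24609375

1.25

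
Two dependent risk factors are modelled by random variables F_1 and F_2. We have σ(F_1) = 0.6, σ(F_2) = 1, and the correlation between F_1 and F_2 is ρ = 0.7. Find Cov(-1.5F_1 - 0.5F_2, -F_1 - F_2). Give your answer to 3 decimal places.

1.880

V(F_1) = (0.6)² = 0.36;  V(F_2) = (1)² = 1
Cov(F_1,F_2) = ρ·σ(F_1)·σ(F_2) = 0.7·0.6·1 = 0.42
Cov(-1.5F_1 - 0.5F_2, -F_1 - F_2) = (-1.5)(-1)V(F_1) + (-0.5)(-1)V(F_2) + [(-1.5)(-1) + (-0.5)(-1)]Cov(F_1,F_2)
= 1.5·0.36 + 0.5·1 + 2·0.42 = 1.88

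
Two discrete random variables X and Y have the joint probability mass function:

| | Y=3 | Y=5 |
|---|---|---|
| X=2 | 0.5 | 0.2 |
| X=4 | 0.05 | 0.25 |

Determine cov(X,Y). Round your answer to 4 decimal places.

0.4600

E[X] = 2.6,  E[Y] = 3.9
E[XY] = 10.6
cov(X,Y) = E[XY] − E[X]E[Y] = 10.6 − (2.6)(3.9) = 0.46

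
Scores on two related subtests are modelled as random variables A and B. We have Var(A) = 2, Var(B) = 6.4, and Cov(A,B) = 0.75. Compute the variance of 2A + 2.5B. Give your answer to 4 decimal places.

55.5000

Var(2A + 2.5B) = (2)²·Var(A) + (2.5)²·Var(B) + 2·(2)·(2.5)·Cov(A,B)
= 4·2 + 6.25·6.4 + 10·0.75 = 55.5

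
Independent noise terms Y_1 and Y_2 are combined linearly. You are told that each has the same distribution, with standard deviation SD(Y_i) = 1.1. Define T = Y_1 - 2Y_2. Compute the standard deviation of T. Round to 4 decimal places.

var(Y_i) = (1.1)² = 1.21
By independence, var(T) = (1)²var(Y_1) + (-2)²var(Y_2)
= (1)²·1.21 + (-2)²·1.21 = 6.05
SD(T) = √6.05 ≈ 2.4597

2.4597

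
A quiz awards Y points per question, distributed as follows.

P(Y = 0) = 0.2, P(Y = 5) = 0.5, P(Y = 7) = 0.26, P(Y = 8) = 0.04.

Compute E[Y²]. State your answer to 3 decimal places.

27.800

E[Y²] = (0)²(0.2) + (5)²(0.5) + (7)²(0.26) + (8)²(0.04) = 27.8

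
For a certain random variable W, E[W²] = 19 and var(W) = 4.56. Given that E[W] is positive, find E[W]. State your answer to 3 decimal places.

3.800

(E[W])² = E[W²] − var(W) = 19 − 4.56 = 14.44
E[W] = √14.44 = 3.8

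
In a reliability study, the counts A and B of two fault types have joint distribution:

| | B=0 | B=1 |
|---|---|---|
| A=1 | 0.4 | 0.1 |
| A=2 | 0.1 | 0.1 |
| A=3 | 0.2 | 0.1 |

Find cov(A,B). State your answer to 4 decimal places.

E[A] = 1.8,  E[B] = 0.3
E[AB] = 0.6
cov(A,B) = E[AB] − E[A]E[B] = 0.6 − (1.8)(0.3) = 0.06

0.0600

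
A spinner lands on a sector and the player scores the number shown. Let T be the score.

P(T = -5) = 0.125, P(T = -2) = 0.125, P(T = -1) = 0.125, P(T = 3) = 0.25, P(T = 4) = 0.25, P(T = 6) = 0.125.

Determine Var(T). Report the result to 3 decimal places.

12.250

E[T] = (-5)(0.125) + (-2)(0.125) + (-1)(0.125) + (3)(0.25) + (4)(0.25) + (6)(0.125) = 1.5
E[T²] = (-5)²(0.125) + (-2)²(0.125) + (-1)²(0.125) + (3)²(0.25) + (4)²(0.25) + (6)²(0.125) = 14.5
Var(T) = E[T²] − (E[T])² = 14.5 − (1.5)² = 12.25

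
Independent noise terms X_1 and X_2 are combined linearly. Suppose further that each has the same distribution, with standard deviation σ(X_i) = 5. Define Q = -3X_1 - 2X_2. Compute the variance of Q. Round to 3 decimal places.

325.000

Var(X_i) = (5)² = 25
By independence, Var(Q) = (-3)²Var(X_1) + (-2)²Var(X_2)
= (-3)²·25 + (-2)²·25 = 325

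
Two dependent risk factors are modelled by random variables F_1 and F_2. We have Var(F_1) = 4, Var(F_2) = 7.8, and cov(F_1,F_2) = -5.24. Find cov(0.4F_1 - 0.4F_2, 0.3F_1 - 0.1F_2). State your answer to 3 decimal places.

cov(0.4F_1 - 0.4F_2, 0.3F_1 - 0.1F_2) = (0.4)(0.3)Var(F_1) + (-0.4)(-0.1)Var(F_2) + [(0.4)(-0.1) + (-0.4)(0.3)]cov(F_1,F_2)
= 0.12·4 + 0.04·7.8 + -0.16·-5.24 = 1.6304

1.630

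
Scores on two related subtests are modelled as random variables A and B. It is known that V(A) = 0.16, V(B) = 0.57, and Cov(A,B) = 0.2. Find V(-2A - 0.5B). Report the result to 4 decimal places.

V(-2A - 0.5B) = (-2)²·V(A) + (-0.5)²·V(B) + 2·(-2)·(-0.5)·Cov(A,B)
= 4·0.16 + 0.25·0.57 + 2·0.2 = 1.1825

1.1825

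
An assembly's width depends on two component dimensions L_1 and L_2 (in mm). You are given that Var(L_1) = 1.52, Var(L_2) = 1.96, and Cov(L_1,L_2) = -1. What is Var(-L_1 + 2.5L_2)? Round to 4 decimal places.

18.7700

Var(-L_1 + 2.5L_2) = (-1)²·Var(L_1) + (2.5)²·Var(L_2) + 2·(-1)·(2.5)·Cov(L_1,L_2)
= 1·1.52 + 6.25·1.96 + -5·-1 = 18.77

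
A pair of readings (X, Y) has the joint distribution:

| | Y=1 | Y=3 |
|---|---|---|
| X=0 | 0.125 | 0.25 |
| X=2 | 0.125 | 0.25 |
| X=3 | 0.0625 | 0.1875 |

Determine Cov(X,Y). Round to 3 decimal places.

E[X] = 1.5,  E[Y] = 2.375
E[XY] = 3.625
Cov(X,Y) = E[XY] − E[X]E[Y] = 3.625 − (1.5)(2.375) = 0.0625

0.063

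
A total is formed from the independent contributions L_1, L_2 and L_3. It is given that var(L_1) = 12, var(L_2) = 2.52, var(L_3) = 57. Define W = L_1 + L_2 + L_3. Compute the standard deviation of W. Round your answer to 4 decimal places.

8.4569

By independence, var(W) = (1)²var(L_1) + (1)²var(L_2) + (1)²var(L_3)
= (1)²·12 + (1)²·2.52 + (1)²·57 = 71.52
σ(W) = √71.52 ≈ 8.4569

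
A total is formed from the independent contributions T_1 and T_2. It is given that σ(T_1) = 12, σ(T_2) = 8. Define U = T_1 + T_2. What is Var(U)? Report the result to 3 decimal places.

208.000

Var(T_1) = 144, Var(T_2) = 64
By independence, Var(U) = (1)²Var(T_1) + (1)²Var(T_2)
= (1)²·144 + (1)²·64 = 208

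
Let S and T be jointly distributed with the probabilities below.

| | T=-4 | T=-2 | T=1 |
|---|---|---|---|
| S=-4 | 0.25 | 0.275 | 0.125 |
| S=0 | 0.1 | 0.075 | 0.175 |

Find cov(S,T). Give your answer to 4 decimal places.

1.0200

E[S] = -2.6,  E[T] = -1.8
E[ST] = 5.7
cov(S,T) = E[ST] − E[S]E[T] = 5.7 − (-2.6)(-1.8) = 1.02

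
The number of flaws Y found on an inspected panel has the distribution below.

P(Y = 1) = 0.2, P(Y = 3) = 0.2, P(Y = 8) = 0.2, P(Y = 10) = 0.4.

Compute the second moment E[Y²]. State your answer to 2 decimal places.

54.80

E[Y²] = (1)²(0.2) + (3)²(0.2) + (8)²(0.2) + (10)²(0.4) = 54.8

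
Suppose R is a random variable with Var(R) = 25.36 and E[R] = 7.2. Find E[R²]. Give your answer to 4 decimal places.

77.2000

E[R²] = Var(R) + (E[R])² = 25.36 + (7.2)² = 77.2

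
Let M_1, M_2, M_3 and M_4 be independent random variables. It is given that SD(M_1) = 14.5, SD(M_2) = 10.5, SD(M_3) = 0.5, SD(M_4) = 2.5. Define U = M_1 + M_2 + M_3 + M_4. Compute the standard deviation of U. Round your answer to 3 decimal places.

V(M_1) = 210.25, V(M_2) = 110.25, V(M_3) = 0.25, V(M_4) = 6.25
By independence, V(U) = (1)²V(M_1) + (1)²V(M_2) + (1)²V(M_3) + (1)²V(M_4)
= (1)²·210.25 + (1)²·110.25 + (1)²·0.25 + (1)²·6.25 = 327
SD(U) = √327 ≈ 18.083

18.083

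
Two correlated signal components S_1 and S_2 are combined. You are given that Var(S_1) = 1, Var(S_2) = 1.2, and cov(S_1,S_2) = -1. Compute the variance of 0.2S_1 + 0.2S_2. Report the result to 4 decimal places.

Var(0.2S_1 + 0.2S_2) = (0.2)²·Var(S_1) + (0.2)²·Var(S_2) + 2·(0.2)·(0.2)·cov(S_1,S_2)
= 0.04·1 + 0.04·1.2 + 0.08·-1 = 0.008

0.0080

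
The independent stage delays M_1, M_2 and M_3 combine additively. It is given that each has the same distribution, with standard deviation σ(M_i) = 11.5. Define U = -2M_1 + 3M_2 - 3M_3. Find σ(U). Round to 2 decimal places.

Var(M_i) = (11.5)² = 132.25
By independence, Var(U) = (-2)²Var(M_1) + (3)²Var(M_2) + (-3)²Var(M_3)
= (-2)²·132.25 + (3)²·132.25 + (-3)²·132.25 = 2909.5
σ(U) = √2909.5 ≈ 53.94

53.94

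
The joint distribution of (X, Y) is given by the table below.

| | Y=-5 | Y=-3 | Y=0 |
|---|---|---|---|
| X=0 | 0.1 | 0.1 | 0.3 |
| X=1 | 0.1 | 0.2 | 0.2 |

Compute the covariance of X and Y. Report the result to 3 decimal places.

-0.150

E[X] = 0.5,  E[Y] = -1.9
E[XY] = -1.1
Cov(X,Y) = E[XY] − E[X]E[Y] = -1.1 − (0.5)(-1.9) = -0.15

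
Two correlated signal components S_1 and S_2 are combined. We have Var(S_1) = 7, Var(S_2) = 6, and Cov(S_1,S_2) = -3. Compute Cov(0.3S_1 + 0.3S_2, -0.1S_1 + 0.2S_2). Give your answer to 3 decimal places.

0.060

Cov(0.3S_1 + 0.3S_2, -0.1S_1 + 0.2S_2) = (0.3)(-0.1)Var(S_1) + (0.3)(0.2)Var(S_2) + [(0.3)(0.2) + (0.3)(-0.1)]Cov(S_1,S_2)
= -0.03·7 + 0.06·6 + 0.03·-3 = 0.06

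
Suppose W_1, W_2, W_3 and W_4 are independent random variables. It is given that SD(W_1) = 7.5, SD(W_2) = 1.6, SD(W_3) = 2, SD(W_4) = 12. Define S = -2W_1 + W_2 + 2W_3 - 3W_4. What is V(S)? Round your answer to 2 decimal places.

1539.56

V(W_1) = 56.25, V(W_2) = 2.56, V(W_3) = 4, V(W_4) = 144
By independence, V(S) = (-2)²V(W_1) + (1)²V(W_2) + (2)²V(W_3) + (-3)²V(W_4)
= (-2)²·56.25 + (1)²·2.56 + (2)²·4 + (-3)²·144 = 1539.56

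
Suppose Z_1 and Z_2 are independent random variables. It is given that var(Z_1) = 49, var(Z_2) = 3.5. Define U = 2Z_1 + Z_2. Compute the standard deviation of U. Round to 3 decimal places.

By independence, var(U) = (2)²var(Z_1) + (1)²var(Z_2)
= (2)²·49 + (1)²·3.5 = 199.5
sd(U) = √199.5 ≈ 14.124

14.124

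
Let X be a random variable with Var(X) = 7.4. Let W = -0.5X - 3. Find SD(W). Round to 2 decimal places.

Var(-0.5X - 3) = (-0.5)²·7.4 = 1.85
SD(W) = √1.85 ≈ 1.36

1.36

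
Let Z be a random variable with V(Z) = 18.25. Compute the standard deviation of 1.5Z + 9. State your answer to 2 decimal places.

V(1.5Z + 9) = (1.5)²·18.25 = 41.0625
SD(1.5Z + 9) = √41.0625 ≈ 6.41

6.41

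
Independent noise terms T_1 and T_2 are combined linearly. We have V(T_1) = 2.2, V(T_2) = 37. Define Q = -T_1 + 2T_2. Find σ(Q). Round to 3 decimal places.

By independence, V(Q) = (-1)²V(T_1) + (2)²V(T_2)
= (-1)²·2.2 + (2)²·37 = 150.2
σ(Q) = √150.2 ≈ 12.256

12.256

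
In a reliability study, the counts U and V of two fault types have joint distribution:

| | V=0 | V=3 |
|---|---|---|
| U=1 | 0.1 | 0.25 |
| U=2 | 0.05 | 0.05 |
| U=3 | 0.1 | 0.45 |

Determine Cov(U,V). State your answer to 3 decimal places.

E[U] = 2.2,  E[V] = 2.25
E[UV] = 5.1
Cov(U,V) = E[UV] − E[U]E[V] = 5.1 − (2.2)(2.25) = 0.15

0.150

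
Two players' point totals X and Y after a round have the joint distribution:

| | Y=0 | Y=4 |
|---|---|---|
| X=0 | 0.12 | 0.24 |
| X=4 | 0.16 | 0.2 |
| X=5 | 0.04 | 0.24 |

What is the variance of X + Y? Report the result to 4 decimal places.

8.7264

E[X] = 2.84,  E[Y] = 2.72,  E[XY] = 8
V(X) = 12.76 − (2.84)² = 4.6944;  V(Y) = 10.88 − (2.72)² = 3.4816
Cov(X,Y) = 8 − (2.84)(2.72) = 0.2752
V(X + Y) = (1)²·4.6944 + (1)²·3.4816 + 2·(1)·(1)·0.2752 = 8.7264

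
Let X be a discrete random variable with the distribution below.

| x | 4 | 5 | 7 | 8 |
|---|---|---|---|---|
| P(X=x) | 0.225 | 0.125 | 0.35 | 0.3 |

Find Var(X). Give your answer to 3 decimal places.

2.434

E[X] = (4)(0.225) + (5)(0.125) + (7)(0.35) + (8)(0.3) = 6.375
E[X²] = (4)²(0.225) + (5)²(0.125) + (7)²(0.35) + (8)²(0.3) = 43.075
Var(X) = E[X²] − (E[X])² = 43.075 − (6.375)² = 2.434375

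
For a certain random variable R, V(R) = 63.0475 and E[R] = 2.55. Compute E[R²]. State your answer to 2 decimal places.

69.55

E[R²] = V(R) + (E[R])² = 63.0475 + (2.55)² = 69.55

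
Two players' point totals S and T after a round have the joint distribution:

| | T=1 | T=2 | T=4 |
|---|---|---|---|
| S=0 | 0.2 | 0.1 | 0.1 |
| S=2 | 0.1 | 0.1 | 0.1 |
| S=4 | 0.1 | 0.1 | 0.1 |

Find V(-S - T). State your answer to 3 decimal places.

4.800

E[S] = 1.8,  E[T] = 2.2,  E[ST] = 4.2
V(S) = 6 − (1.8)² = 2.76;  V(T) = 6.4 − (2.2)² = 1.56
Cov(S,T) = 4.2 − (1.8)(2.2) = 0.24
V(-S - T) = (-1)²·2.76 + (-1)²·1.56 + 2·(-1)·(-1)·0.24 = 4.8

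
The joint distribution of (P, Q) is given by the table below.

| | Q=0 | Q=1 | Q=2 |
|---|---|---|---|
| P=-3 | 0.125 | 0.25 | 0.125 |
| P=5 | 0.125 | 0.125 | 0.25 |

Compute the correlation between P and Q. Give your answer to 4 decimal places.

0.1601

E[P] = 1,  E[Q] = 1.125
E[PQ] = 1.625
Cov(P,Q) = E[PQ] − E[P]E[Q] = 1.625 − (1)(1.125) = 0.5
Var(P) = 16,  Var(Q) = 0.609375
ρ = 0.5 / √(16·0.609375) ≈ 0.1601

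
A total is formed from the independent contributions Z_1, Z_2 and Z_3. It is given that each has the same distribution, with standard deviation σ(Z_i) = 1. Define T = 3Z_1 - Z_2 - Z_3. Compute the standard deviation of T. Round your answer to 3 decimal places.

V(Z_i) = (1)² = 1
By independence, V(T) = (3)²V(Z_1) + (-1)²V(Z_2) + (-1)²V(Z_3)
= (3)²·1 + (-1)²·1 + (-1)²·1 = 11
σ(T) = √11 ≈ 3.317

3.317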